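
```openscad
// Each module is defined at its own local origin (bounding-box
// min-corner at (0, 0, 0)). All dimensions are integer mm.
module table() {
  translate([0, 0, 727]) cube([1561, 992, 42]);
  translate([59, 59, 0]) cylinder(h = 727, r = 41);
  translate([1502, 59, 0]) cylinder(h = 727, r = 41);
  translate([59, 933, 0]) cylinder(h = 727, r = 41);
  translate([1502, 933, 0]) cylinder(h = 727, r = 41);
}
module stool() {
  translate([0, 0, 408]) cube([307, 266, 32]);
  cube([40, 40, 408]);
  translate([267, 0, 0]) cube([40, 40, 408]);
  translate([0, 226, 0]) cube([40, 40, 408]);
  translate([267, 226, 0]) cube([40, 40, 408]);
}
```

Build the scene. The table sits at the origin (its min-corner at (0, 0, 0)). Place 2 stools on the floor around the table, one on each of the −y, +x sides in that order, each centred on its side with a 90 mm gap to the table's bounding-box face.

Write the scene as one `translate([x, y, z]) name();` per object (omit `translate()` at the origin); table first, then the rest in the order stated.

table();
translate([627, -356, 0]) stool();
translate([1651, 363, 0]) stool();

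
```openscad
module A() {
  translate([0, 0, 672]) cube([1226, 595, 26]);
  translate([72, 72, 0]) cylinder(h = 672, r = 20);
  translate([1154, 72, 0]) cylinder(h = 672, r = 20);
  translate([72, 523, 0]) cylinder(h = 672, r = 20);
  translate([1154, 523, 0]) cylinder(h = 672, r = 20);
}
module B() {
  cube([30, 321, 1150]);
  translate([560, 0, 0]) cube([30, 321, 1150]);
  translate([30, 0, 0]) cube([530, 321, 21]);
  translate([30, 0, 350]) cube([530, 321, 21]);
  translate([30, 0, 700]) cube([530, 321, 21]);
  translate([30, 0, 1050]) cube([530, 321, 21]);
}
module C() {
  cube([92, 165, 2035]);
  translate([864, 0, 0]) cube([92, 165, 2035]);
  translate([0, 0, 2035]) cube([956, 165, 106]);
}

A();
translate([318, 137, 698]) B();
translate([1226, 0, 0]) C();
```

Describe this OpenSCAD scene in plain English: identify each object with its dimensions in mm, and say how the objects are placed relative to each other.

A is a rectangular dining table. The top is 1226×595×26 mm with its upper surface at z = 698 mm. It stands on four round legs of 40 mm diameter, each leg's bounding box inset 52 mm from the nearest pair of top edges, running from the floor to the underside of the top.

B is a bookshelf 590 mm wide overall, 321 mm deep and 1150 mm tall. The two sides are 30 mm thick vertical panels. 4 horizontal shelves of 21 mm thickness span between the inner faces of the sides; the lowest shelf sits on the floor and shelves are stacked with a clear vertical gap of 329 mm between each pair.

C is a door frame. The clear opening is 772 mm wide and 2035 mm high. Two 92 mm wide jambs, 165 mm deep, stand either side of the opening from the floor to the top of the opening. A 106 mm thick head sits across the top of both jambs, spanning the full outside width of the frame.

The bookshelf is on top of the table, centred. The door frame is against the table's +x side, with their −y faces flush.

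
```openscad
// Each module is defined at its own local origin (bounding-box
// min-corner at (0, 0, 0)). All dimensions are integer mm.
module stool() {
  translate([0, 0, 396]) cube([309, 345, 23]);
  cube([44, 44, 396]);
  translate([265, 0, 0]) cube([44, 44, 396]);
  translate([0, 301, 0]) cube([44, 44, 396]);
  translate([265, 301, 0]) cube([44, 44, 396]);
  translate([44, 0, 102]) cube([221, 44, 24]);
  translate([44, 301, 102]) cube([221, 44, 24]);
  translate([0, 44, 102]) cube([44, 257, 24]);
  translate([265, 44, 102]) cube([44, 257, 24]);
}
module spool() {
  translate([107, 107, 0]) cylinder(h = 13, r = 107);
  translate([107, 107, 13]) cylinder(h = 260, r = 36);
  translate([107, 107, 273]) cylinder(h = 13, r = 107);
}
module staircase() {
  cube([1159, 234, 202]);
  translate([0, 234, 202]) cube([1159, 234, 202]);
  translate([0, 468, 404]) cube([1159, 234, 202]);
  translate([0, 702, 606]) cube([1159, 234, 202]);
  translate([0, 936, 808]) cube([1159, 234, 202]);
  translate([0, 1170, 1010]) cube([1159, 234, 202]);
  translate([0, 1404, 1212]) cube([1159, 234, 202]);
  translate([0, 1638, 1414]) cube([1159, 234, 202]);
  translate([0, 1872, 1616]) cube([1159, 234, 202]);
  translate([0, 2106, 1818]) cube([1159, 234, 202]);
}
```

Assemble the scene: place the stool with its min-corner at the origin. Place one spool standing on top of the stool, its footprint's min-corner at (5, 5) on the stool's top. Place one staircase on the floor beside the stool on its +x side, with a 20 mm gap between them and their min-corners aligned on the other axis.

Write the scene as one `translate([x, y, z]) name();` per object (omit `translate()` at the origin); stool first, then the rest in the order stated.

stool();
translate([5, 5, 419]) spool();
translate([329, 0, 0]) staircase();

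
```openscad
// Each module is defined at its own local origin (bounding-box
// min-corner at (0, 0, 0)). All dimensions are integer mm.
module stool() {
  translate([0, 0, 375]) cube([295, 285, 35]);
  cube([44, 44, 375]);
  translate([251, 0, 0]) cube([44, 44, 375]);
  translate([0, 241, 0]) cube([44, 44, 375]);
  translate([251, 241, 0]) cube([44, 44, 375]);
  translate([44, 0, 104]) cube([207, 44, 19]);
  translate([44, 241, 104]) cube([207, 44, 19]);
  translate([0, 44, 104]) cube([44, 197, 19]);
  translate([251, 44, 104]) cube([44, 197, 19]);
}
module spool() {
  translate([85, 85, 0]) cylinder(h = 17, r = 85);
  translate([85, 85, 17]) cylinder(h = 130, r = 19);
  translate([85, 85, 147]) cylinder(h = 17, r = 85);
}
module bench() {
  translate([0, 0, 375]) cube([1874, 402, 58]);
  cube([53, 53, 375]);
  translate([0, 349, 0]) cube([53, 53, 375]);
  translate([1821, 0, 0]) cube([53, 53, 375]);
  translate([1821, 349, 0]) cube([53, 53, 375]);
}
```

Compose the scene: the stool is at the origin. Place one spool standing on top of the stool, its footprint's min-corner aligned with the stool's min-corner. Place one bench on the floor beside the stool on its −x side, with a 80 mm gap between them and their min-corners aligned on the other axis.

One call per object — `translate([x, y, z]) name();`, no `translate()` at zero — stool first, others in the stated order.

stool();
translate([0, 0, 410]) spool();
translate([-1954, 0, 0]) bench();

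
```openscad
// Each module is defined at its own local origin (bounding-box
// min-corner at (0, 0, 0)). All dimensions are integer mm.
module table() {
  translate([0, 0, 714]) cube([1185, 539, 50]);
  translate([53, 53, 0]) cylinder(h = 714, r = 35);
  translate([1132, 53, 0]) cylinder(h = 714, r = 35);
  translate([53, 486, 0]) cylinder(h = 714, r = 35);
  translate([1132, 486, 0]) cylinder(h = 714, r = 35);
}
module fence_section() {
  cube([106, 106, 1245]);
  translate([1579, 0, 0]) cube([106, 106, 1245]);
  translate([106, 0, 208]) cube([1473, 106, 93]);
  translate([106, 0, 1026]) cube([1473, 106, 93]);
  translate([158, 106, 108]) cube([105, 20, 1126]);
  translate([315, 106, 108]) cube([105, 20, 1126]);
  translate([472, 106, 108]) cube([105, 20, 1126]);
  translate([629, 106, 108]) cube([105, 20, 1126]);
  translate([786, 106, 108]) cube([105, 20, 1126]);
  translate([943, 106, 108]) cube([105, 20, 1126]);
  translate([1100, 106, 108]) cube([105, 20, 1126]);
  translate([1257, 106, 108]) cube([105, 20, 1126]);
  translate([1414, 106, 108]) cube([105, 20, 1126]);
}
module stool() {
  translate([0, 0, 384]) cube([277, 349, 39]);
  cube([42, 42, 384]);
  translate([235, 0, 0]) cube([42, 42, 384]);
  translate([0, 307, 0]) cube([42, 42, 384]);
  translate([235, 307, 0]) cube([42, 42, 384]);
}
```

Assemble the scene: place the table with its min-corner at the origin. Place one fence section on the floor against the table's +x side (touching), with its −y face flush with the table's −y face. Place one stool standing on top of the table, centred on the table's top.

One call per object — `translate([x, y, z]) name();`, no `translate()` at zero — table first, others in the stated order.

table();
translate([1185, 0, 0]) fence_section();
translate([454, 95, 764]) stool();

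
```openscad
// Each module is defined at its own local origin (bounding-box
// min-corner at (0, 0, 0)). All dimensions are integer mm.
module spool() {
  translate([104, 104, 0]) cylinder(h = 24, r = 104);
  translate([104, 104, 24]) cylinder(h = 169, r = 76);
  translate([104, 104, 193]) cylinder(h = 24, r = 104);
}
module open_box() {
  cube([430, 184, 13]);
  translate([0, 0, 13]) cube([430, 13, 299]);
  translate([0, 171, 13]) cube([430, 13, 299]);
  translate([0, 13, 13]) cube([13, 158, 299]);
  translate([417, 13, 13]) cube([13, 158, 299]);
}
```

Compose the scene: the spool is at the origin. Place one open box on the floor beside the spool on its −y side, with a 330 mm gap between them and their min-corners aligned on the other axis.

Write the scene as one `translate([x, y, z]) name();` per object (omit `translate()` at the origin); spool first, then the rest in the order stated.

spool();
translate([0, -514, 0]) open_box();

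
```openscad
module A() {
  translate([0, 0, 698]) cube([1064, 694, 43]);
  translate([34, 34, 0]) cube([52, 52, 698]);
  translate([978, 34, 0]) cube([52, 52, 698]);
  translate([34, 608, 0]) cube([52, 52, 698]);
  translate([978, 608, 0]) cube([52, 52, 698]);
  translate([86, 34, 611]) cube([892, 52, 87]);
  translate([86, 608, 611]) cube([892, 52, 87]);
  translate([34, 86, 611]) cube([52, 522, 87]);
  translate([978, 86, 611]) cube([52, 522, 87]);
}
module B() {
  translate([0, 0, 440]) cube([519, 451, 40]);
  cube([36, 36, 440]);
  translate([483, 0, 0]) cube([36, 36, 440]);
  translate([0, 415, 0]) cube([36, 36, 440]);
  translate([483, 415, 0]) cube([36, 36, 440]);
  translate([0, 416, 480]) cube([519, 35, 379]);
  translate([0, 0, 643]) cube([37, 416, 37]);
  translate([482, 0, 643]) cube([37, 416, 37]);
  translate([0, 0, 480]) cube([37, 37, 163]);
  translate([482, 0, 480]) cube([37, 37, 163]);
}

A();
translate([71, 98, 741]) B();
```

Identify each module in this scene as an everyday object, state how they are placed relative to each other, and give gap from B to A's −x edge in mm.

The chair's min-x is at 71; the table's min-x is 0; gap = 71 mm.

A is a table. B is a chair. The chair is on top of the table. The gap from the chair to the table's −x edge is 71 mm.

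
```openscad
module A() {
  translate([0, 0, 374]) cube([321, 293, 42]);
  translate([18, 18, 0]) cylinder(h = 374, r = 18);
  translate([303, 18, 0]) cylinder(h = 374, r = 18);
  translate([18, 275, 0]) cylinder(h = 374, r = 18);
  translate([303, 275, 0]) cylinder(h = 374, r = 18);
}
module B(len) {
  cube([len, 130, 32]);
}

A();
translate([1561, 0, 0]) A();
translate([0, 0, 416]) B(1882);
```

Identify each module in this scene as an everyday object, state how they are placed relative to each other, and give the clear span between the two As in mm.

A is a stool. B is a beam. A beam spans the tops of two stools. The clear span between the two stools is 1240 mm.

Second stool starts at x = 1561; first ends at x = 321; clear span = 1561 − 321 = 1240 mm.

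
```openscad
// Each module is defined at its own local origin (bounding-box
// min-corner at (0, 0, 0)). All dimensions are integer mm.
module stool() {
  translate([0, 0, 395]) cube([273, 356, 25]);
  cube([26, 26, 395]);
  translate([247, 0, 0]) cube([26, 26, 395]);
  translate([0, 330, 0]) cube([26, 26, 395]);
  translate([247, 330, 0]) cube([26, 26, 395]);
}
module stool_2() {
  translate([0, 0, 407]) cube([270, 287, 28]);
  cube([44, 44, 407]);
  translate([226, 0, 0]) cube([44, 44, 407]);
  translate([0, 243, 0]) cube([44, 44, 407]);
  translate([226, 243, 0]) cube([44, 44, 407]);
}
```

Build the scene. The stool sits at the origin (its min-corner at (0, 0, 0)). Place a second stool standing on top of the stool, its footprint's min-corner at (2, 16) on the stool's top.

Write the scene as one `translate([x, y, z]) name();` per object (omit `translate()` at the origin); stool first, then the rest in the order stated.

stool();
translate([2, 16, 420]) stool_2();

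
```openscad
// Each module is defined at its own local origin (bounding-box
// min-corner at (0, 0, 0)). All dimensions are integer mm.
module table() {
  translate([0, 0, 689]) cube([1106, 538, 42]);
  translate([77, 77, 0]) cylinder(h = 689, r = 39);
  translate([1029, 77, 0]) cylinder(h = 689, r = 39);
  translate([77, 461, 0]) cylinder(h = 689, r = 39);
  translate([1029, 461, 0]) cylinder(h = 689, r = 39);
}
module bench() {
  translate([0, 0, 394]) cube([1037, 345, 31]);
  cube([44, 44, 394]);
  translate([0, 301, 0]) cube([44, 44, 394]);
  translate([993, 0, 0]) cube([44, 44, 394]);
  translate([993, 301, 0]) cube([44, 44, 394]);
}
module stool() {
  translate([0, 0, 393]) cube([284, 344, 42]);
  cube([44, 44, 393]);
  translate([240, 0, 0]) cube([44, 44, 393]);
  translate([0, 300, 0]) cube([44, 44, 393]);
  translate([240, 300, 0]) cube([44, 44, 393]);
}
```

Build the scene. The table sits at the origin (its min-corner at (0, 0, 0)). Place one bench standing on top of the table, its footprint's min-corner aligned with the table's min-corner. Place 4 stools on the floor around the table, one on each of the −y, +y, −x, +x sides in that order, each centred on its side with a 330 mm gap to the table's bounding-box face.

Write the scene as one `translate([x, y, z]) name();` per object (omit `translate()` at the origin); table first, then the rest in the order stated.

table();
translate([0, 0, 731]) bench();
translate([411, -674, 0]) stool();
translate([411, 868, 0]) stool();
translate([-614, 97, 0]) stool();
translate([1436, 97, 0]) stool();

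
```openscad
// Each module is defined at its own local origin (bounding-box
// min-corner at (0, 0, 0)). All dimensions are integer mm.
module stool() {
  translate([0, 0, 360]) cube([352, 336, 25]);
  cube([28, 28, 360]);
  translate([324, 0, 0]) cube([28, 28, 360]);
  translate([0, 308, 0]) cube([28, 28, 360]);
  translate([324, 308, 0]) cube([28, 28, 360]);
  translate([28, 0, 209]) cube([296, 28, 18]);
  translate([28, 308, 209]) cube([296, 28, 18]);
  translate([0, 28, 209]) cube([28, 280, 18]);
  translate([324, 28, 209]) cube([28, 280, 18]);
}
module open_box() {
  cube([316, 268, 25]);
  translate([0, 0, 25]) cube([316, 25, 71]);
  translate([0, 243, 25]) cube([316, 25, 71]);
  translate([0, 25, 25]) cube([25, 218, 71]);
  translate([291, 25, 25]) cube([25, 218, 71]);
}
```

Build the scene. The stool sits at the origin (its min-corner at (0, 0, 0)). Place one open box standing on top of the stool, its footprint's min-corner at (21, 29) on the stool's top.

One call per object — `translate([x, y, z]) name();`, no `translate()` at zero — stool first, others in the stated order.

stool();
translate([21, 29, 385]) open_box();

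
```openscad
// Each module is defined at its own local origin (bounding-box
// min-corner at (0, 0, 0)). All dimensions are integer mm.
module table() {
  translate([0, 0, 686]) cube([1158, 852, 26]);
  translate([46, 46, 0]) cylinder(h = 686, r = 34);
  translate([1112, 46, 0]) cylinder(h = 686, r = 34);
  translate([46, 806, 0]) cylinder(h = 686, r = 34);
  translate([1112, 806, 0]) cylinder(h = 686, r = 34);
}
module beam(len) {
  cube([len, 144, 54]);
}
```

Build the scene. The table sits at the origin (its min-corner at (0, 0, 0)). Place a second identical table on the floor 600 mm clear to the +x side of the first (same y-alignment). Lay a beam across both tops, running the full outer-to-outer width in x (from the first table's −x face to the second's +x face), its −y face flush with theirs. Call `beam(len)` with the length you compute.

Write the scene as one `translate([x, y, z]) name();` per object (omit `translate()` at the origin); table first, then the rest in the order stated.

table();
translate([1758, 0, 0]) table();
translate([0, 0, 712]) beam(2916);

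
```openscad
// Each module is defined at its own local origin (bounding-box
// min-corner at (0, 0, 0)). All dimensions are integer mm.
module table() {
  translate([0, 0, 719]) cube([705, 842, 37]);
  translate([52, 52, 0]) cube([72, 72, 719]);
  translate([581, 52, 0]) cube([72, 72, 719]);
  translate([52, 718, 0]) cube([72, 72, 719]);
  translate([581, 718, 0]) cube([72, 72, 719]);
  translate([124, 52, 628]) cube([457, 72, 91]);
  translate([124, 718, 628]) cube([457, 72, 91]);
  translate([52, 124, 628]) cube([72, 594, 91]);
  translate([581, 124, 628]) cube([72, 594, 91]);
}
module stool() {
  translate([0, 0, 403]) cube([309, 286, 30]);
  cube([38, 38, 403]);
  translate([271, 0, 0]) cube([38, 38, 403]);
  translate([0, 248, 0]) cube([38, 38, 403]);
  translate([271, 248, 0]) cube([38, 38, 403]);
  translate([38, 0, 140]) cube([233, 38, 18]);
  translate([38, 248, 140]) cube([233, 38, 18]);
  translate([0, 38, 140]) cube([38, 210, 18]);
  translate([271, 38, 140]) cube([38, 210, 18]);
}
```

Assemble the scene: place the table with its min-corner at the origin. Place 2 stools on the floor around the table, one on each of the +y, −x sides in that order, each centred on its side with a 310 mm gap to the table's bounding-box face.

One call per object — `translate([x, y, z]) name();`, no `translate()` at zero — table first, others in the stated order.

table();
translate([198, 1152, 0]) stool();
translate([-619, 278, 0]) stool();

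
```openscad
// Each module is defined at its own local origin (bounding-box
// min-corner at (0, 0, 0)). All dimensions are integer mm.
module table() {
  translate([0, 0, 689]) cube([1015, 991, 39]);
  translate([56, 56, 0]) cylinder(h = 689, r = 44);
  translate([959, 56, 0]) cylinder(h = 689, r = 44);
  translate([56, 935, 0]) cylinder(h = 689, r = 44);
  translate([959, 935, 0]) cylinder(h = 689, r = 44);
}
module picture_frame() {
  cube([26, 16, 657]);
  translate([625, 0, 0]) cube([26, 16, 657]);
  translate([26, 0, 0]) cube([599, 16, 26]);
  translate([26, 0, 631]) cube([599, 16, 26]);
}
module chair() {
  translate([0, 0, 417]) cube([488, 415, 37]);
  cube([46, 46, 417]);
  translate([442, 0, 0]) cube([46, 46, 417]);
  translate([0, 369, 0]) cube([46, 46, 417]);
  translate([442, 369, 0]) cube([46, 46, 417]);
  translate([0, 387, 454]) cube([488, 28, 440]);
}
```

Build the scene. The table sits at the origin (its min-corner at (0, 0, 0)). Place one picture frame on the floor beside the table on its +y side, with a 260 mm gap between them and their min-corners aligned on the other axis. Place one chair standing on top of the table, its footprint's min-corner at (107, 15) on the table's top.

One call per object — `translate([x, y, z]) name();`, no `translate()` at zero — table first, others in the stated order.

table();
translate([0, 1251, 0]) picture_frame();
translate([107, 15, 728]) chair();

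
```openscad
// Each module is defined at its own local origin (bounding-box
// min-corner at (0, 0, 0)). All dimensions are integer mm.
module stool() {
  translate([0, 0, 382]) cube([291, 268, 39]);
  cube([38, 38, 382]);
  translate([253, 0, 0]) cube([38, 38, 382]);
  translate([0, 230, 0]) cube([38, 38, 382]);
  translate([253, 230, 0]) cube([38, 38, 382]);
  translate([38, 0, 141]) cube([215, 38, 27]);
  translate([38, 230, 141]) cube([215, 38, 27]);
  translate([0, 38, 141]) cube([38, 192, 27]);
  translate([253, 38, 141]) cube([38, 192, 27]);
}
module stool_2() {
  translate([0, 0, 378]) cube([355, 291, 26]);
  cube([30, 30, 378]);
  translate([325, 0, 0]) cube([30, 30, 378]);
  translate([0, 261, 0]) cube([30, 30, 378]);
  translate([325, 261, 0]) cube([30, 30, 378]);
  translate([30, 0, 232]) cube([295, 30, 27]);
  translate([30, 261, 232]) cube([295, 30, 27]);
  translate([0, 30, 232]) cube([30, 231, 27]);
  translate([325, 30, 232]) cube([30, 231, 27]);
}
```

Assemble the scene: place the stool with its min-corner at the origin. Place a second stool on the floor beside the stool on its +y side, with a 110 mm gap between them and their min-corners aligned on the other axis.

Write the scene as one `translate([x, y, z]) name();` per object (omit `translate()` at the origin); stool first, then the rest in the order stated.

stool();
translate([0, 378, 0]) stool_2();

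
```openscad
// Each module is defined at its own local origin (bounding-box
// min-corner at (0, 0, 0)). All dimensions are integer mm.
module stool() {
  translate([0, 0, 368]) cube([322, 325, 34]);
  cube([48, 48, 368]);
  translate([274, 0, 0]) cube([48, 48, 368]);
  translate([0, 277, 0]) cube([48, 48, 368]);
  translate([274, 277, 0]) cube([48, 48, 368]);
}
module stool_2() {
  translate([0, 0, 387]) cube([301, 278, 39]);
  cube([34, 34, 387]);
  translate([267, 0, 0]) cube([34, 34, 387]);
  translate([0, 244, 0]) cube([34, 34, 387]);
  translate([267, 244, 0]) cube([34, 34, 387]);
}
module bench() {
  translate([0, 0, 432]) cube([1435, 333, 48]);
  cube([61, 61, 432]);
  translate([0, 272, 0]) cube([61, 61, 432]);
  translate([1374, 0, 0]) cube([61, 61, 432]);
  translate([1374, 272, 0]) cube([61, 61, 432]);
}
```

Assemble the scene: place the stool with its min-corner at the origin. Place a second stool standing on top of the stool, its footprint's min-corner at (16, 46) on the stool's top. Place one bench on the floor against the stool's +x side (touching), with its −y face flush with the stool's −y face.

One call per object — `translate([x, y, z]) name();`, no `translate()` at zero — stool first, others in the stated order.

stool();
translate([16, 46, 402]) stool_2();
translate([322, 0, 0]) bench();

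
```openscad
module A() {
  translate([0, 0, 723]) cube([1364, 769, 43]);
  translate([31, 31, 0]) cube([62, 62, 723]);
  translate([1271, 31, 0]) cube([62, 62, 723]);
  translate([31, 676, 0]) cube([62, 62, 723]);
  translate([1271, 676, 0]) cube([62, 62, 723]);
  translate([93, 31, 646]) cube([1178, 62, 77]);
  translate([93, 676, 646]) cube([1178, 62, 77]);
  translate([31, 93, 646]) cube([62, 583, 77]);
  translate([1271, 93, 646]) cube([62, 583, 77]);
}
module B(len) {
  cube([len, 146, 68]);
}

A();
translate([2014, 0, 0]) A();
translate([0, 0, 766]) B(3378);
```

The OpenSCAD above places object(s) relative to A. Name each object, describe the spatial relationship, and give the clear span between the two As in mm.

A is a table. B is a beam. A beam spans the tops of two tables. The clear span between the two tables is 650 mm.

Second table starts at x = 2014; first ends at x = 1364; clear span = 2014 − 1364 = 650 mm.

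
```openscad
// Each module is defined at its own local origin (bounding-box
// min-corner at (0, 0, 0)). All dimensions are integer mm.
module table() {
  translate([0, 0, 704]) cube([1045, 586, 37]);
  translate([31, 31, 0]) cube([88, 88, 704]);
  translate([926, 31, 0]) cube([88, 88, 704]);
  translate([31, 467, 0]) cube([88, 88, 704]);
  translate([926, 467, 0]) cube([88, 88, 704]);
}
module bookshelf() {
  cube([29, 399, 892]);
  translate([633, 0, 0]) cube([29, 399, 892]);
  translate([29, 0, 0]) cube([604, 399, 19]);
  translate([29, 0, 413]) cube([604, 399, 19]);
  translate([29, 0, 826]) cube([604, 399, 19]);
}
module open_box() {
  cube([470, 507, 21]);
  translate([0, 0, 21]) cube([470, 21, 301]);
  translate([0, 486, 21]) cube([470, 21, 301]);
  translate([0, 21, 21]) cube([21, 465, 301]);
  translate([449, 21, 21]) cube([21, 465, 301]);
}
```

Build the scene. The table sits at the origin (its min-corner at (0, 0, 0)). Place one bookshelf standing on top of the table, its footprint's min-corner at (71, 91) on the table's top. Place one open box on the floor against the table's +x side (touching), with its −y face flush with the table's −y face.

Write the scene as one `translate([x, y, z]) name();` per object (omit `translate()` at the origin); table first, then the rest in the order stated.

table();
translate([71, 91, 741]) bookshelf();
translate([1045, 0, 0]) open_box();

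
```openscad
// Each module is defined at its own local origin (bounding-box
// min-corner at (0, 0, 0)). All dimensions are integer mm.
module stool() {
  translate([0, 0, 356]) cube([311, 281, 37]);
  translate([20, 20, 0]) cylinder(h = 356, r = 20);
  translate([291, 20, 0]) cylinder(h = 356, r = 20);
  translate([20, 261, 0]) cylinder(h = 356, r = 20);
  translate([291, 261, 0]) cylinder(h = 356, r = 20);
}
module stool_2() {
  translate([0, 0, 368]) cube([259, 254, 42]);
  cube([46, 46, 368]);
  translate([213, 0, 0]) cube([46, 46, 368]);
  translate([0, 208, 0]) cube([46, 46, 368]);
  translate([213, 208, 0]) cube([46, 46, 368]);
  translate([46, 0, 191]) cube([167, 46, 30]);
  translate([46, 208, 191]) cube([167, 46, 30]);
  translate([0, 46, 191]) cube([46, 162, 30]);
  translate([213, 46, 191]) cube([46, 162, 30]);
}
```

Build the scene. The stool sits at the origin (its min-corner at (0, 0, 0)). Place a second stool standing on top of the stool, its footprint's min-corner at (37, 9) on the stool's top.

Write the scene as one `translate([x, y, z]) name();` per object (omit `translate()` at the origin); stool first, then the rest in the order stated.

stool();
translate([37, 9, 393]) stool_2();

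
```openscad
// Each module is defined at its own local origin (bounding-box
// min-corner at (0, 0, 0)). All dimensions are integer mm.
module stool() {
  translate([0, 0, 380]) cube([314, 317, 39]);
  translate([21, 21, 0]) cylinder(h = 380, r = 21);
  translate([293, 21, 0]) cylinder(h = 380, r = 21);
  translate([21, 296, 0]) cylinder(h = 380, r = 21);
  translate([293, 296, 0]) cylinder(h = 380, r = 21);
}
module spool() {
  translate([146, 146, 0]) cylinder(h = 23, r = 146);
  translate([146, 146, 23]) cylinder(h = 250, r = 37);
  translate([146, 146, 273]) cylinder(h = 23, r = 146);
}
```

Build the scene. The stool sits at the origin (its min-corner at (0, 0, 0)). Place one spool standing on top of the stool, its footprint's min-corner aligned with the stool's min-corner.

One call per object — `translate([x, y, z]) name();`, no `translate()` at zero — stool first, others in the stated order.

stool();
translate([0, 0, 419]) spool();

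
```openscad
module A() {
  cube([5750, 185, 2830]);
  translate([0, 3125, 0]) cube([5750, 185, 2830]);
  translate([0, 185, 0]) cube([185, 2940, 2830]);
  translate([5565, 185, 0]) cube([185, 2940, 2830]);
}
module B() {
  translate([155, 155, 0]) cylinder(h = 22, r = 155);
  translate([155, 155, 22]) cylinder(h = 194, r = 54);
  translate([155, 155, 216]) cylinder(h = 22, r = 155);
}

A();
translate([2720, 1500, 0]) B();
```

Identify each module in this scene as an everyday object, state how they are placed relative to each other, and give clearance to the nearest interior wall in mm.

Clearances: x = 2535, y = 1315; minimum 1315 mm.

A is a house frame. B is a spool. The spool sits inside the house frame, centred. The clearance to the nearest interior wall is 1315 mm.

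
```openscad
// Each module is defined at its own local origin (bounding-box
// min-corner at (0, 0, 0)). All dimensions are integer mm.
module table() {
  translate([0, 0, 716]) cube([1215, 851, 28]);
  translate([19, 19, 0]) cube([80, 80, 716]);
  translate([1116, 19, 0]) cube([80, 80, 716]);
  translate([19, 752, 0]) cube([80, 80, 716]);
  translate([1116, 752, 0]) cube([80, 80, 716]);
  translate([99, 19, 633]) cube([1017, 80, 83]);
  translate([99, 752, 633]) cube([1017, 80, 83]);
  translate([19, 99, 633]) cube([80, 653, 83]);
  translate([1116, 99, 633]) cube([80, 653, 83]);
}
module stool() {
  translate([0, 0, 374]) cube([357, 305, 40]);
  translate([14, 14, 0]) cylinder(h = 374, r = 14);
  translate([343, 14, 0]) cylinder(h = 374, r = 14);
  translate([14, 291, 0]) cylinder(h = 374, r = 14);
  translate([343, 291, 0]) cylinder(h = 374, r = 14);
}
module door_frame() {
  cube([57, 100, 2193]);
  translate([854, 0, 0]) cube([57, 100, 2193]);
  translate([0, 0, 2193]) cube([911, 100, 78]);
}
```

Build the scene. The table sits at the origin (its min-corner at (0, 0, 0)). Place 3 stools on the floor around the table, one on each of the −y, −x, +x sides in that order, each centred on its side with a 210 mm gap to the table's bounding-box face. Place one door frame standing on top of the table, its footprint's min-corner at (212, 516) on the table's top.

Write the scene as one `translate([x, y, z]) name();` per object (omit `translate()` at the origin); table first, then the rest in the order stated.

table();
translate([429, -515, 0]) stool();
translate([-567, 273, 0]) stool();
translate([1425, 273, 0]) stool();
translate([212, 516, 744]) door_frame();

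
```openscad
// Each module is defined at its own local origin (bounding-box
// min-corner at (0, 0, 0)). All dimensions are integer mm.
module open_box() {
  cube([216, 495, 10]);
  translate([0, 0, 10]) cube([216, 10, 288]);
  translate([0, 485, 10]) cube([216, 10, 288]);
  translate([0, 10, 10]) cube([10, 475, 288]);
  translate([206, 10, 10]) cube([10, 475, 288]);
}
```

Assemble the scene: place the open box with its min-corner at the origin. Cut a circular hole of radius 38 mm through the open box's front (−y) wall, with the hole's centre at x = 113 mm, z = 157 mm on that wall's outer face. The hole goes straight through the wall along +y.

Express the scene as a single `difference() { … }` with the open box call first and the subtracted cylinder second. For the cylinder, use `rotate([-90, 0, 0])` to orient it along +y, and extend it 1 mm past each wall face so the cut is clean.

difference() {
  open_box();
  translate([113, -1, 157]) rotate([-90, 0, 0]) cylinder(h = 12, r = 38);
}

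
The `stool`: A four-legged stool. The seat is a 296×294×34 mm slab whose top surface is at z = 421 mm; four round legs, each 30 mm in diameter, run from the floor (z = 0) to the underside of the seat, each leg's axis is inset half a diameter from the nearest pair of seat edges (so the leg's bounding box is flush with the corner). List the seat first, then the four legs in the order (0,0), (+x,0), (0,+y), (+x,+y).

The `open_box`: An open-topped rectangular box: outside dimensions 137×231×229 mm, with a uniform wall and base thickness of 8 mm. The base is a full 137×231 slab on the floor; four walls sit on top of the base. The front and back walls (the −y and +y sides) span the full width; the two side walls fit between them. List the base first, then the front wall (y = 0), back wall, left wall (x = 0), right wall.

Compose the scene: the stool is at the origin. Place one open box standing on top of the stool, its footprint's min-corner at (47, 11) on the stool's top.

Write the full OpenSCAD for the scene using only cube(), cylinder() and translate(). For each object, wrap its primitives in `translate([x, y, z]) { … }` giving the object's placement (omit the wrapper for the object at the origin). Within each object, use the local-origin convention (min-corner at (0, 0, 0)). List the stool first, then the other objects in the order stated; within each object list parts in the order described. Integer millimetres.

translate([0, 0, 387]) cube([296, 294, 34]);
translate([15, 15, 0]) cylinder(h = 387, r = 15);
translate([281, 15, 0]) cylinder(h = 387, r = 15);
translate([15, 279, 0]) cylinder(h = 387, r = 15);
translate([281, 279, 0]) cylinder(h = 387, r = 15);
translate([47, 11, 421]) {
  cube([137, 231, 8]);
  translate([0, 0, 8]) cube([137, 8, 221]);
  translate([0, 223, 8]) cube([137, 8, 221]);
  translate([0, 8, 8]) cube([8, 215, 221]);
  translate([129, 8, 8]) cube([8, 215, 221]);
}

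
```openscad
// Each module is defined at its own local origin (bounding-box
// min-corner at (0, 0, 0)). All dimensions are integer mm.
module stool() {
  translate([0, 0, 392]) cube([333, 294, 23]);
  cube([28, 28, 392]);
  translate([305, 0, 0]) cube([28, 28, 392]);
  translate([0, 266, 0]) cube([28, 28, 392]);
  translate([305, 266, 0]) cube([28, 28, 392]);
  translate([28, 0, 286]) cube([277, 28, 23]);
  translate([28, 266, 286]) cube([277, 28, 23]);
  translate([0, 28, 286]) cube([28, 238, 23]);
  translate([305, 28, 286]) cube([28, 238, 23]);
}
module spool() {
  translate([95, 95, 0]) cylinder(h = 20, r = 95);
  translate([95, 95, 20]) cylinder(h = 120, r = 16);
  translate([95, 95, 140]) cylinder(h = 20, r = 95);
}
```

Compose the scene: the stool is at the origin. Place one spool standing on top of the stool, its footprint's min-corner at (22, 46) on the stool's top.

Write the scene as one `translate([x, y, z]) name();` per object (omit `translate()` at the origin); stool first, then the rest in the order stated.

stool();
translate([22, 46, 415]) spool();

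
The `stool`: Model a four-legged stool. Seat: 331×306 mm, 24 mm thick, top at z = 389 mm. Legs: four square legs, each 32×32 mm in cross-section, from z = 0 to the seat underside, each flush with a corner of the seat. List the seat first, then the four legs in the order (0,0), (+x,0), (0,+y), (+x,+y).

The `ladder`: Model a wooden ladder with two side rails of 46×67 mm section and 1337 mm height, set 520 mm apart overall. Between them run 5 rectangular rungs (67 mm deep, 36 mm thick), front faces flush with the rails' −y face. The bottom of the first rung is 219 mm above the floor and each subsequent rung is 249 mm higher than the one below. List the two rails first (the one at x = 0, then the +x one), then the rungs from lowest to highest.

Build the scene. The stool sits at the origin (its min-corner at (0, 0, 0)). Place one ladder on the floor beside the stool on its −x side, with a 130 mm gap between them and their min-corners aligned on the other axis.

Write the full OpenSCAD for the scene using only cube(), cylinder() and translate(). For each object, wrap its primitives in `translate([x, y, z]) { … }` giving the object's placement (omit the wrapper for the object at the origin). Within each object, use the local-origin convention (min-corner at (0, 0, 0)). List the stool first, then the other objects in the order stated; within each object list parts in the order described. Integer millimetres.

translate([0, 0, 365]) cube([331, 306, 24]);
cube([32, 32, 365]);
translate([299, 0, 0]) cube([32, 32, 365]);
translate([0, 274, 0]) cube([32, 32, 365]);
translate([299, 274, 0]) cube([32, 32, 365]);
translate([-650, 0, 0]) {
  cube([46, 67, 1337]);
  translate([474, 0, 0]) cube([46, 67, 1337]);
  translate([46, 0, 219]) cube([428, 67, 36]);
  translate([46, 0, 468]) cube([428, 67, 36]);
  translate([46, 0, 717]) cube([428, 67, 36]);
  translate([46, 0, 966]) cube([428, 67, 36]);
  translate([46, 0, 1215]) cube([428, 67, 36]);
}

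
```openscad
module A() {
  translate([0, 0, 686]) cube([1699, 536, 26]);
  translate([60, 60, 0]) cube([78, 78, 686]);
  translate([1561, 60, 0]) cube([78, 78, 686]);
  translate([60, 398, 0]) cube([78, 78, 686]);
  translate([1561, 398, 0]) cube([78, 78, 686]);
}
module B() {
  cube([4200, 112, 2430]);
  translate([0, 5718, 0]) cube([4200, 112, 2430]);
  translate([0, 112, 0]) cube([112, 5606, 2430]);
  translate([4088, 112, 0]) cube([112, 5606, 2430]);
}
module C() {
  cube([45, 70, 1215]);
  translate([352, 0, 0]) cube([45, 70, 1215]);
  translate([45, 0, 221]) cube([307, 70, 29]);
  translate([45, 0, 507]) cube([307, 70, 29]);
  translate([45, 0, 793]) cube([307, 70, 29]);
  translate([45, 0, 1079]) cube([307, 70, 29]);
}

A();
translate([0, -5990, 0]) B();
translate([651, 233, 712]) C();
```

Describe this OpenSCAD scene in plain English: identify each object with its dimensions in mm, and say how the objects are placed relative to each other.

A is a rectangular dining table. The top is 1699×536×26 mm with its upper surface at z = 712 mm. It stands on four 78×78 mm square legs, each inset 60 mm from the nearest pair of top edges, running from the floor to the underside of the top.

B is the wall frame of a small rectangular building: four walls, each 2430 mm tall and 112 mm thick, enclosing a footprint 4200 mm (x) by 5830 mm (y) outside-to-outside, with no floor or roof. The front and back walls (the −y and +y sides) span the full width; the two side walls fit between them.

C is a wooden ladder with two side rails of 45×70 mm section and 1215 mm height, set 397 mm apart overall. Between them run 4 rectangular rungs (70 mm deep, 29 mm thick), front faces flush with the rails' −y face. The bottom of the first rung is 221 mm above the floor and each subsequent rung is 286 mm higher than the one below.

The house frame is on the floor beside the table on its −y side. The ladder is on top of the table, centred.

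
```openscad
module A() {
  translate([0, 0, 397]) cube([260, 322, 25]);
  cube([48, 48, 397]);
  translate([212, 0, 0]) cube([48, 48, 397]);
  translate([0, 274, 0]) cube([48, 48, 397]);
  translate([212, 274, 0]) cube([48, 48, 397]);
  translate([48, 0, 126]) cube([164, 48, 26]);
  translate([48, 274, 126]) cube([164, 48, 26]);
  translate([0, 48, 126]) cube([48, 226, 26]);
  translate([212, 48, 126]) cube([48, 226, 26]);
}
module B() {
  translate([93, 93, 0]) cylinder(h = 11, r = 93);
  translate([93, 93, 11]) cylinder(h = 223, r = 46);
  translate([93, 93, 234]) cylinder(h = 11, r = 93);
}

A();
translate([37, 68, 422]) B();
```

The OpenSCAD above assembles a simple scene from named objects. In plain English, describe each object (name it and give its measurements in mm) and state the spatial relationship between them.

A is a four-legged stool. The seat is 260×322 mm, 25 mm thick, top at z = 422 mm. It stands on four square legs, each 48×48 mm in cross-section, from z = 0 to the seat underside, each flush with a corner of the seat. Four stretchers, 48 mm wide and 26 mm tall, connect adjacent legs with their undersides at z = 126 mm, each running between the inner faces of the legs it joins and aligned with the legs' outer faces on the other axis.

B is a spool: two coaxial disc flanges of radius 93 mm and thickness 11 mm, joined by a core cylinder of radius 46 mm and height 223 mm. The lower flange rests on z = 0 and the three cylinders share a vertical axis.

The spool is on top of the stool, centred.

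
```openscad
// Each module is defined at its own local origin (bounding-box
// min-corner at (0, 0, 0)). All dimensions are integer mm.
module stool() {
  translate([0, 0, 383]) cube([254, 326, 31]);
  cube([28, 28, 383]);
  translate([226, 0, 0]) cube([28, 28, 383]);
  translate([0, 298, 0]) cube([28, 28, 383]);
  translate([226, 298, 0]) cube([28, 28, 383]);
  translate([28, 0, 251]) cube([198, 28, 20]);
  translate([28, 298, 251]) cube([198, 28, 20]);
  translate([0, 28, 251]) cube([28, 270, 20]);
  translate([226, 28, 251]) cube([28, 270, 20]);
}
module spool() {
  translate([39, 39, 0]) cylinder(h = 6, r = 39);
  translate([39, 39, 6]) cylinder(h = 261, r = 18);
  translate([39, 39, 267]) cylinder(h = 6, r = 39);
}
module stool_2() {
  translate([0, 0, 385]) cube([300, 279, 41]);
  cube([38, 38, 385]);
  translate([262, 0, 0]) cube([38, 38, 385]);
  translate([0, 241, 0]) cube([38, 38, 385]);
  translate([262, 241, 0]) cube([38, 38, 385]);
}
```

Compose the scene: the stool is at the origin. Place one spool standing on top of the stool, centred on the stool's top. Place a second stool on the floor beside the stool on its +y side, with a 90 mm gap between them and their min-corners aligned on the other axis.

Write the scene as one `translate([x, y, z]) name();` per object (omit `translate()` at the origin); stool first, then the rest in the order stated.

stool();
translate([88, 124, 414]) spool();
translate([0, 416, 0]) stool_2();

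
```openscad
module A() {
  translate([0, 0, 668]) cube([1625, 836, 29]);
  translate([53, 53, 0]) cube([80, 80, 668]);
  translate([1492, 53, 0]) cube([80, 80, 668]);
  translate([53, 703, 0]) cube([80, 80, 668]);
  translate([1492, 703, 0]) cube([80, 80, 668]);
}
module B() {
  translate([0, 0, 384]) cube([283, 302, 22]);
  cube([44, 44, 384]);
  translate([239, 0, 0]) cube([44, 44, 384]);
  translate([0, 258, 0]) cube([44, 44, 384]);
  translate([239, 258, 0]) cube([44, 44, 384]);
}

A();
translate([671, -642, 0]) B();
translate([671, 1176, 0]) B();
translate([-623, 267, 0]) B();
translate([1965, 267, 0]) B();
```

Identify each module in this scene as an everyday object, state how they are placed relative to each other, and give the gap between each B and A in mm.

Each stool's nearest face is 340 mm from the table's bounding box.

A is a table. B is a stool. Four stools sit around the table at the −y, +y, −x, +x sides. The gap between each stool and the table is 340 mm.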